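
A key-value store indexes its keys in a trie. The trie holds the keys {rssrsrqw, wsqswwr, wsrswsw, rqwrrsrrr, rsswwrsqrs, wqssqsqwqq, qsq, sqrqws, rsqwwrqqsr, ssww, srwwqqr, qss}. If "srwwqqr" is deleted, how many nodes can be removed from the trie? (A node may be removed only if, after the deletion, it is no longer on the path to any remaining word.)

6

A node on "srwwqqr"'s path can go only if nothing else ends at it or branches off below it.
The suffix "rwwqqr" (6 nodes) is used only by "srwwqqr"; the node for "s" still has the child "q", so pruning stops there.
Nodes removed: 6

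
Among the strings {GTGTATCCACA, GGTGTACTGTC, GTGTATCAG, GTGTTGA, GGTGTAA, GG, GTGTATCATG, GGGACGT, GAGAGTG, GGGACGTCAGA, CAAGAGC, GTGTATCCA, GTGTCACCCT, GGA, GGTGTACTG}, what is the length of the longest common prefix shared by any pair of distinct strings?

Equivalently: take the maximum, over all pairs, of their longest common prefix length.
"GGTGTACTG" and "GGTGTACTGTC" agree on "GGTGTACTG" (9 characters) before diverging; nothing deeper is shared.
Longest shared-prefix length: 9

9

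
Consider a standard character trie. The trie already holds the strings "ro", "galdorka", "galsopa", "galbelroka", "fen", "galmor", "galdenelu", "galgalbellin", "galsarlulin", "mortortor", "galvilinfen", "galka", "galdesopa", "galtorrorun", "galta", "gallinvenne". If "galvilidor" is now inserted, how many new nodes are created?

The longest prefix of "galvilidor" already in the trie is "galvili" (length 7).
So 10 − 7 = 3 new nodes.

3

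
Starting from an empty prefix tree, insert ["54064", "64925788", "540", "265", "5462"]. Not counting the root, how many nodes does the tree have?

Count nodes per top-level branch (shared prefixes stored once):
  '2'-branch (265): 3 nodes
  '5'-branch (540, 54064, 5462): 7 nodes
  '6'-branch (64925788): 8 nodes
Sum: 18

18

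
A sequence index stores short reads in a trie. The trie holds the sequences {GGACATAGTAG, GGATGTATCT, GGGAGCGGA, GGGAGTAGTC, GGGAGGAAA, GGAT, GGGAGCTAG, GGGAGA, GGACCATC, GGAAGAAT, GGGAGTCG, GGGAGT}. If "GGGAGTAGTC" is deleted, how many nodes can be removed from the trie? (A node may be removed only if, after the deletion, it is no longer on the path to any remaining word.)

4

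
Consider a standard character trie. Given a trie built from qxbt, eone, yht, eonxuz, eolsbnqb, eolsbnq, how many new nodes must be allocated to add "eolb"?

Walking "eolb" from the root, the first 3 characters ("eol") follow existing edges; "b" is the first miss.
So 4 − 3 = 1 new nodes.

1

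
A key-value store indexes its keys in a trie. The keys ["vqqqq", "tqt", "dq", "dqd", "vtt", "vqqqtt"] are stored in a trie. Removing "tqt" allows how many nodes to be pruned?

3

Walk "tqt" from the leaf back toward the root, removing each node that no remaining word uses.
No other word shares any prefix with "tqt", so all 3 of its nodes go.
Nodes removed: 3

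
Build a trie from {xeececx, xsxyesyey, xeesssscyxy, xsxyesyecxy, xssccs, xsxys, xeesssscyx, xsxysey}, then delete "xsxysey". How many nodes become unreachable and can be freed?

2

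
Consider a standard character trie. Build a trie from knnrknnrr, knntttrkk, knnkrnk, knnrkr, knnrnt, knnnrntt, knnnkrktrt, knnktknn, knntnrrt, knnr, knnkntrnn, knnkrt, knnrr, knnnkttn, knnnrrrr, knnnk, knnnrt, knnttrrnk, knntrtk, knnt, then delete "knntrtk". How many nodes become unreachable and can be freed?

After clearing the end-marker at "knntrtk", prune upward until reaching a node still needed by another word.
The suffix "rtk" (3 nodes) is used only by "knntrtk"; the node for "knnt" still has the child "t", so pruning stops there.
Nodes removed: 3

3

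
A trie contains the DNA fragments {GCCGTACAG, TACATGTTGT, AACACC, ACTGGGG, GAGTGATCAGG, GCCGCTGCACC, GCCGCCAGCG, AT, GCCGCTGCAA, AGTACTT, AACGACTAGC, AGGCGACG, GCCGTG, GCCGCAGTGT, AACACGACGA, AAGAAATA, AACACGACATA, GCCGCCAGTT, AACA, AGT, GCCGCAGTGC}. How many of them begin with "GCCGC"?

6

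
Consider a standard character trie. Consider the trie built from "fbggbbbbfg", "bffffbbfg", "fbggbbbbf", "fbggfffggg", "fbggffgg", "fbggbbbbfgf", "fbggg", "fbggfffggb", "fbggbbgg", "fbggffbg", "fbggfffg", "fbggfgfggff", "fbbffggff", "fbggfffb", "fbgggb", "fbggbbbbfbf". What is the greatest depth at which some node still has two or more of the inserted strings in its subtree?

The deepest shared node is where two words last agree before diverging.
e.g. "fbggbbbbfg" and "fbggbbbbfgf" share the prefix "fbggbbbbfg" of length 10; no pair shares a longer one.
Longest shared-prefix length: 10

10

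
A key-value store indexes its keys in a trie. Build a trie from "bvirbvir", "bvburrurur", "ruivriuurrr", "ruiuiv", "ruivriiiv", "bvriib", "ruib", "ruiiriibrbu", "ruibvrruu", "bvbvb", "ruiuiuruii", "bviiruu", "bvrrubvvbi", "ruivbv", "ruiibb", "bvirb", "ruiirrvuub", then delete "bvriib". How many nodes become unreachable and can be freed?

3

After clearing the end-marker at "bvriib", prune upward until reaching a node still needed by another word.
The suffix "iib" (3 nodes) is used only by "bvriib"; the node for "bvr" still has the child "r", so pruning stops there.
Nodes removed: 3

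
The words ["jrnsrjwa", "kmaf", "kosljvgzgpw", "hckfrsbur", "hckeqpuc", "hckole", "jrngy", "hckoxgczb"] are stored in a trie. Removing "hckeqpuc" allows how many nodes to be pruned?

After clearing the end-marker at "hckeqpuc", prune upward until reaching a node still needed by another word.
The suffix "eqpuc" (5 nodes) is used only by "hckeqpuc"; the node for "hck" still has the child "f", so pruning stops there.
Nodes removed: 5

5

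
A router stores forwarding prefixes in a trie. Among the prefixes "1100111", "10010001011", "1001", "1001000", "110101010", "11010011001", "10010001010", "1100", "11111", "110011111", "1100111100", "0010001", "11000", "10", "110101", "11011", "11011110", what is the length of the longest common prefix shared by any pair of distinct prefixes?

10

Equivalently: take the maximum, over all pairs, of their longest common prefix length.
"10010001010" and "10010001011" agree on "1001000101" (10 characters) before diverging; nothing deeper is shared.
Longest shared-prefix length: 10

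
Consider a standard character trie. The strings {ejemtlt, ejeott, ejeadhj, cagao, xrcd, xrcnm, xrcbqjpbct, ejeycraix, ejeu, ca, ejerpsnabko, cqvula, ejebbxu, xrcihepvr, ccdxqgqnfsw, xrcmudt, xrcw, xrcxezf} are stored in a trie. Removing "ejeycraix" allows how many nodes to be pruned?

6

A node on "ejeycraix"'s path can go only if nothing else ends at it or branches off below it.
The suffix "ycraix" (6 nodes) is used only by "ejeycraix"; the node for "eje" still has the child "m", so pruning stops there.
Nodes removed: 6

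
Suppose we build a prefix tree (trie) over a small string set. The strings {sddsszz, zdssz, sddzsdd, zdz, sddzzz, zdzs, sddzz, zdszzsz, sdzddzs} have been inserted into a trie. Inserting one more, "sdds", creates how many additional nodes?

0

"sdds" is already a full path in the trie; only an end-marker is added.
No new nodes are needed: 0.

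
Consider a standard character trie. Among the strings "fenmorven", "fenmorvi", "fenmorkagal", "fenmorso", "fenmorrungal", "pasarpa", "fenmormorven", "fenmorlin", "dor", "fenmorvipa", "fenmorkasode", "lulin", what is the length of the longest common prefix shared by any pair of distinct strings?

8

The deepest shared node is where two words last agree before diverging.
e.g. "fenmorkagal" and "fenmorkasode" share the prefix "fenmorka" of length 8; no pair shares a longer one.
Longest shared-prefix length: 8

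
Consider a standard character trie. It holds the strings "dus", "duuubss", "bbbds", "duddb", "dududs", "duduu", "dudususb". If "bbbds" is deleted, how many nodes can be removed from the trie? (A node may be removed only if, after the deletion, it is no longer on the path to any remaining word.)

5

Walk "bbbds" from the leaf back toward the root, removing each node that no remaining word uses.
No other word shares any prefix with "bbbds", so all 5 of its nodes go.
Nodes removed: 5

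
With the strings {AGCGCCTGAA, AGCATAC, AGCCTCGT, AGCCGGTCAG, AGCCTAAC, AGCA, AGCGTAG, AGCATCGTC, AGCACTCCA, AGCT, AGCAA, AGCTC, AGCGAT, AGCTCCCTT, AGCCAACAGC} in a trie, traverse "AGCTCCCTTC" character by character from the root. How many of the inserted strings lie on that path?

Walk "AGCTCCCTTC" from the root; an end-of-word marker is hit whenever a stored word is a prefix of "AGCTCCCTTC".
Prefixes of the query that are stored words: "AGCT", "AGCTC", "AGCTCCCTT"
Count: 3

3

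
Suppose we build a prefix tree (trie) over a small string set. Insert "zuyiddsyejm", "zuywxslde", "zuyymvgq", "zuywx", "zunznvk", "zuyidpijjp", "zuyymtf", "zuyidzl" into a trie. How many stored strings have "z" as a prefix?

8

Walk to "z"; the words in its subtree are exactly those with that prefix.
Matches: "zunznvk", "zuyiddsyejm", "zuyidpijjp", "zuyidzl", "zuywx", "zuywxslde", "zuyymtf", "zuyymvgq"
Count: 8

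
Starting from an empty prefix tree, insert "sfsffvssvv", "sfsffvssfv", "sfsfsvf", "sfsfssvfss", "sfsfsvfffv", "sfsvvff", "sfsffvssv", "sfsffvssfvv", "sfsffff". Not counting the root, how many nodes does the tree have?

For each word, the new-node count is its length minus the longest prefix already in the trie:
  "sfsffvssvv" → 10 new (s, f, s, f, f, v, s, s, v, v)
  "sfsffvssfv" → prefix "sfsffvss" already present; 2 new (f, v)
  "sfsfsvf" → prefix "sfsf" already present; 3 new (s, v, f)
  "sfsfssvfss" → prefix "sfsfs" already present; 5 new (s, v, f, s, s)
  "sfsfsvfffv" → prefix "sfsfsvf" already present; 3 new (f, f, v)
  "sfsvvff" → prefix "sfs" already present; 4 new (v, v, f, f)
  "sfsffvssv" → prefix "sfsffvssv" already present; 0 new (none)
  "sfsffvssfvv" → prefix "sfsffvssfv" already present; 1 new (v)
  "sfsffff" → prefix "sfsff" already present; 2 new (f, f)
Total nodes = 10 + 2 + 3 + 5 + 3 + 4 + 0 + 1 + 2 = 30

30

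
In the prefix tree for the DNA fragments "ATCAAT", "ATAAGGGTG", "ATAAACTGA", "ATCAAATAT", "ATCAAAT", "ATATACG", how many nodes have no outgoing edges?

5

A leaf is a node with no children — equivalently, the end of a word that is not a proper prefix of any other stored word.
Those words: "ATAAACTGA", "ATAAGGGTG", "ATATACG", "ATCAAATAT", "ATCAAT"
Leaf count: 5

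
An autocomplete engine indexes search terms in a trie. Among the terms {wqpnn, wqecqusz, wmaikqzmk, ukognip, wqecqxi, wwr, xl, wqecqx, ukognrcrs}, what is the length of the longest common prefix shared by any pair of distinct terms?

Equivalently: take the maximum, over all pairs, of their longest common prefix length.
e.g. "wqecqx" and "wqecqxi" share the prefix "wqecqx" of length 6; no pair shares a longer one.
Longest shared-prefix length: 6

6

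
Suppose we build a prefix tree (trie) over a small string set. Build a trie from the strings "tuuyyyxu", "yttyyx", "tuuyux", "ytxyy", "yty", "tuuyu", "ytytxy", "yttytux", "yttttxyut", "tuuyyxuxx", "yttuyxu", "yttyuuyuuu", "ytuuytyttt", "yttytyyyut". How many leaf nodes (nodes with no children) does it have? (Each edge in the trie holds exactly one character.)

12

Leaves are exactly the stored words that no other stored word extends.
Those words: "tuuyux", "tuuyyxuxx", "tuuyyyxu", "yttttxyut", "yttuyxu", "yttytux", "yttytyyyut", "yttyuuyuuu", "yttyyx", "ytuuytyttt", "ytxyy", "ytytxy"
Leaf count: 12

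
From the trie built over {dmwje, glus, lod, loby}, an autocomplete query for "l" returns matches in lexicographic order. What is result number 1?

DFS of the "l" subtree visits, in order: "loby", "lod"
The 1st is loby.

loby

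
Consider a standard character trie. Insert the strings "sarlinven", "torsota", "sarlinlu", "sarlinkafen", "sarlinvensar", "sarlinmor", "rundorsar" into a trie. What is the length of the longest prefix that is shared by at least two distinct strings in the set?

9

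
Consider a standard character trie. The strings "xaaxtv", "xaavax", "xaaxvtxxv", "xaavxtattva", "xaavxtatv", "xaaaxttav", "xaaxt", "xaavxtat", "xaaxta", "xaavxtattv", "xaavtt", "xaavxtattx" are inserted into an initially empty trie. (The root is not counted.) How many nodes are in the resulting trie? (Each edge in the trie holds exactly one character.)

32

Insert word by word; a character creates a node only if that edge doesn't already exist:
  "xaaxtv" → 6 new (x, a, a, x, t, v)
  "xaavax" → prefix "xaa" already present; 3 new (v, a, x)
  "xaaxvtxxv" → prefix "xaax" already present; 5 new (v, t, x, x, v)
  "xaavxtattva" → prefix "xaav" already present; 7 new (x, t, a, t, t, v, a)
  "xaavxtatv" → prefix "xaavxtat" already present; 1 new (v)
  "xaaaxttav" → prefix "xaa" already present; 6 new (a, x, t, t, a, v)
  "xaaxt" → prefix "xaaxt" already present; 0 new (none)
  "xaavxtat" → prefix "xaavxtat" already present; 0 new (none)
  "xaaxta" → prefix "xaaxt" already present; 1 new (a)
  "xaavxtattv" → prefix "xaavxtattv" already present; 0 new (none)
  "xaavtt" → prefix "xaav" already present; 2 new (t, t)
  "xaavxtattx" → prefix "xaavxtatt" already present; 1 new (x)
Total nodes = 6 + 3 + 5 + 7 + 1 + 6 + 0 + 0 + 1 + 0 + 2 + 1 = 32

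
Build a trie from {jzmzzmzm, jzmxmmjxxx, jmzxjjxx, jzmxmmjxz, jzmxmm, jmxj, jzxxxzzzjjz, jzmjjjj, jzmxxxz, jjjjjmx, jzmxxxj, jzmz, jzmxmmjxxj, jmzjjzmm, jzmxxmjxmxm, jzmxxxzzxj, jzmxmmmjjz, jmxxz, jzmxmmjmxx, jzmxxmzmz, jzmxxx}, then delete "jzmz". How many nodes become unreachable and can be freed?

0

A node on "jzmz"'s path can go only if nothing else ends at it or branches off below it.
Every node on "jzmz" is still needed (e.g. by "jzmzzmzm"), so nothing is freed.
Nodes removed: 0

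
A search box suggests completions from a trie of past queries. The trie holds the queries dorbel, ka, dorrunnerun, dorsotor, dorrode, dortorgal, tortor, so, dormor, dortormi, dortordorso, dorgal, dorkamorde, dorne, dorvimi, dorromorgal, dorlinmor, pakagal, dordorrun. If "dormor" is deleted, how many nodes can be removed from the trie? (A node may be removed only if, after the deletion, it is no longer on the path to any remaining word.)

3

Walk "dormor" from the leaf back toward the root, removing each node that no remaining word uses.
The suffix "mor" (3 nodes) is used only by "dormor"; the node for "dor" still has the child "b", so pruning stops there.
Nodes removed: 3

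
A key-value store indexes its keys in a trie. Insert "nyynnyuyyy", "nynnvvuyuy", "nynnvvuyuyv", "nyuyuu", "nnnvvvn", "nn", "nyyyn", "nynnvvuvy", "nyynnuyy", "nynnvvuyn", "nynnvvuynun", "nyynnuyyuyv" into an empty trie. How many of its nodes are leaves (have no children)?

8

A leaf is a node with no children — equivalently, the end of a word that is not a proper prefix of any other stored word.
Those words: "nnnvvvn", "nynnvvuvy", "nynnvvuynun", "nynnvvuyuyv", "nyuyuu", "nyynnuyyuyv", "nyynnyuyyy", "nyyyn"
Leaf count: 8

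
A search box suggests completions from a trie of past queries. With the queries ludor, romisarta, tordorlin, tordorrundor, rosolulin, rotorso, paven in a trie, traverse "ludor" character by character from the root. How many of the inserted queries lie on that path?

1

Walk "ludor" from the root; an end-of-word marker is hit whenever a stored word is a prefix of "ludor".
Prefixes of the query that are stored words: "ludor"
Count: 1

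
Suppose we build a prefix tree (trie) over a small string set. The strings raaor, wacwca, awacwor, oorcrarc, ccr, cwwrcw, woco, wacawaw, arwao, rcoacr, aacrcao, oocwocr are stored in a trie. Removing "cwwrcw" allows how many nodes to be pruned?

5

Walk "cwwrcw" from the leaf back toward the root, removing each node that no remaining word uses.
The suffix "wwrcw" (5 nodes) is used only by "cwwrcw"; the node for "c" still has the child "c", so pruning stops there.
Nodes removed: 5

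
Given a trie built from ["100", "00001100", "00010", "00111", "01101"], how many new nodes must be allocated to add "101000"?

4

"10" is already a path in the trie; the remaining "1000" must be added.
So 6 − 2 = 4 new nodes.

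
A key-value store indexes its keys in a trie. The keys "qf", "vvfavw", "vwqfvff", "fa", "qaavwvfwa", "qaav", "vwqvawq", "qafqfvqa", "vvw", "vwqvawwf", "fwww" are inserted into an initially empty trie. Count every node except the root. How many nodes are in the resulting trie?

40

Insert word by word; a character creates a node only if that edge doesn't already exist:
  "qf" → 2 new (q, f)
  "vvfavw" → 6 new (v, v, f, a, v, w)
  "vwqfvff" → prefix "v" already present; 6 new (w, q, f, v, f, f)
  "fa" → 2 new (f, a)
  "qaavwvfwa" → prefix "q" already present; 8 new (a, a, v, w, v, f, w, a)
  "qaav" → prefix "qaav" already present; 0 new (none)
  "vwqvawq" → prefix "vwq" already present; 4 new (v, a, w, q)
  "qafqfvqa" → prefix "qa" already present; 6 new (f, q, f, v, q, a)
  "vvw" → prefix "vv" already present; 1 new (w)
  "vwqvawwf" → prefix "vwqvaw" already present; 2 new (w, f)
  "fwww" → prefix "f" already present; 3 new (w, w, w)
Total nodes = 2 + 6 + 6 + 2 + 8 + 0 + 4 + 6 + 1 + 2 + 3 = 40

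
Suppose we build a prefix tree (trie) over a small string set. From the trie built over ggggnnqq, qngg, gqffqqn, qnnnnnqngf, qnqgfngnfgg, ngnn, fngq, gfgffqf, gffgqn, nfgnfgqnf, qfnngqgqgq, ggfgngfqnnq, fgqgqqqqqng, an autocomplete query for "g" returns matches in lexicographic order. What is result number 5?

gqffqqn

DFS of the "g" subtree visits, in order: "gffgqn", "gfgffqf", "ggfgngfqnnq", "ggggnnqq", "gqffqqn"
Position 5: gqffqqn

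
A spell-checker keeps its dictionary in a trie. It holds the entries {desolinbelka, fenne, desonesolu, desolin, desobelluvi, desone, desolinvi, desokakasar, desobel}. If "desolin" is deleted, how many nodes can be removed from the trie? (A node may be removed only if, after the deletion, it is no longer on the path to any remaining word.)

A node on "desolin"'s path can go only if nothing else ends at it or branches off below it.
Every node on "desolin" is still needed (e.g. by "desolinbelka"), so nothing is freed.
Nodes removed: 0

0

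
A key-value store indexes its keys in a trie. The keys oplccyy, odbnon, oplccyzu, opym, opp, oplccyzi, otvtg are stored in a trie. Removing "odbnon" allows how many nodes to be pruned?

5

A node on "odbnon"'s path can go only if nothing else ends at it or branches off below it.
The suffix "dbnon" (5 nodes) is used only by "odbnon"; the node for "o" still has the child "p", so pruning stops there.
Nodes removed: 5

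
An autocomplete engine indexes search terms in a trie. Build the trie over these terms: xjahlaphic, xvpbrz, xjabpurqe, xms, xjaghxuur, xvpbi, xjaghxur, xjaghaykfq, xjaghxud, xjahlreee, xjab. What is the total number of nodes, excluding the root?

41

Trace insertions, counting only characters that open a new branch:
  "xjahlaphic" → 10 new (x, j, a, h, l, a, p, h, i, c)
  "xvpbrz" → prefix "x" already present; 5 new (v, p, b, r, z)
  "xjabpurqe" → prefix "xja" already present; 6 new (b, p, u, r, q, e)
  "xms" → prefix "x" already present; 2 new (m, s)
  "xjaghxuur" → prefix "xja" already present; 6 new (g, h, x, u, u, r)
  "xvpbi" → prefix "xvpb" already present; 1 new (i)
  "xjaghxur" → prefix "xjaghxu" already present; 1 new (r)
  "xjaghaykfq" → prefix "xjagh" already present; 5 new (a, y, k, f, q)
  "xjaghxud" → prefix "xjaghxu" already present; 1 new (d)
  "xjahlreee" → prefix "xjahl" already present; 4 new (r, e, e, e)
  "xjab" → prefix "xjab" already present; 0 new (none)
Total nodes = 10 + 5 + 6 + 2 + 6 + 1 + 1 + 5 + 1 + 4 + 0 = 41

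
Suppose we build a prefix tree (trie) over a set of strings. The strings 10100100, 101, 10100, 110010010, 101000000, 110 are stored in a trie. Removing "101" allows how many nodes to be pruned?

0

After clearing the end-marker at "101", prune upward until reaching a node still needed by another word.
Every node on "101" is still needed (e.g. by "10100100"), so nothing is freed.
Nodes removed: 0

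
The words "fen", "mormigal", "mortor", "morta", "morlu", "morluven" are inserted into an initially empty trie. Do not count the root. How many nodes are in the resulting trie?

Count nodes per top-level branch (shared prefixes stored once):
  'f'-branch (fen): 3 nodes
  'm'-branch (morlu, morluven, mormigal, morta, mortor): 17 nodes
Sum: 20

20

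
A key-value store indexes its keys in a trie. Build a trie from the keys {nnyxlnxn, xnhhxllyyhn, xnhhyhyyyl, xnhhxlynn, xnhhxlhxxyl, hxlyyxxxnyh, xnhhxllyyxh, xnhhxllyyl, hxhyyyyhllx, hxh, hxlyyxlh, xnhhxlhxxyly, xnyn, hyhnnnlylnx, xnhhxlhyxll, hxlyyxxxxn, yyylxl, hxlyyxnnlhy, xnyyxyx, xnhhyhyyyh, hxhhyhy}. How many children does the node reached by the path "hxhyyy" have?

Follow the path "hxhyyy" to its node, then look at its outgoing edges.
Characters that immediately follow "hxhyyy" among the stored strings: {y}.
That node has 1 child edge.

1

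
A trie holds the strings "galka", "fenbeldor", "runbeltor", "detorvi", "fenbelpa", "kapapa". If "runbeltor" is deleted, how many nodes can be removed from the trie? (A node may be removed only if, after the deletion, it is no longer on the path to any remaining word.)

9

Walk "runbeltor" from the leaf back toward the root, removing each node that no remaining word uses.
No other word shares any prefix with "runbeltor", so all 9 of its nodes go.
Nodes removed: 9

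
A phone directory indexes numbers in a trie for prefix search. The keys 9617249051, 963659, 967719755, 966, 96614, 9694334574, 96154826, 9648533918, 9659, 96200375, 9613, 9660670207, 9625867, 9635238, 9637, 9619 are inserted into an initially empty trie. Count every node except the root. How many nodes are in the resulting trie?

71

Trace insertions, counting only characters that open a new branch:
  "9617249051" → 10 new (9, 6, 1, 7, 2, 4, 9, 0, 5, 1)
  "963659" → prefix "96" already present; 4 new (3, 6, 5, 9)
  "967719755" → prefix "96" already present; 7 new (7, 7, 1, 9, 7, 5, 5)
  "966" → prefix "96" already present; 1 new (6)
  "96614" → prefix "966" already present; 2 new (1, 4)
  "9694334574" → prefix "96" already present; 8 new (9, 4, 3, 3, 4, 5, 7, 4)
  "96154826" → prefix "961" already present; 5 new (5, 4, 8, 2, 6)
  "9648533918" → prefix "96" already present; 8 new (4, 8, 5, 3, 3, 9, 1, 8)
  "9659" → prefix "96" already present; 2 new (5, 9)
  "96200375" → prefix "96" already present; 6 new (2, 0, 0, 3, 7, 5)
  "9613" → prefix "961" already present; 1 new (3)
  "9660670207" → prefix "966" already present; 7 new (0, 6, 7, 0, 2, 0, 7)
  "9625867" → prefix "962" already present; 4 new (5, 8, 6, 7)
  "9635238" → prefix "963" already present; 4 new (5, 2, 3, 8)
  "9637" → prefix "963" already present; 1 new (7)
  "9619" → prefix "961" already present; 1 new (9)
Total nodes = 10 + 4 + 7 + 1 + 2 + 8 + 5 + 8 + 2 + 6 + 1 + 7 + 4 + 4 + 1 + 1 = 71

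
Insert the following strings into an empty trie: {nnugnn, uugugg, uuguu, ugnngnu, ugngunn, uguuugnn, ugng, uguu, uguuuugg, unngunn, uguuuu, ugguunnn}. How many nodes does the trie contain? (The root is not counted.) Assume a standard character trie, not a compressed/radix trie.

44

For each word, the new-node count is its length minus the longest prefix already in the trie:
  "nnugnn" → 6 new (n, n, u, g, n, n)
  "uugugg" → 6 new (u, u, g, u, g, g)
  "uuguu" → prefix "uugu" already present; 1 new (u)
  "ugnngnu" → prefix "u" already present; 6 new (g, n, n, g, n, u)
  "ugngunn" → prefix "ugn" already present; 4 new (g, u, n, n)
  "uguuugnn" → prefix "ug" already present; 6 new (u, u, u, g, n, n)
  "ugng" → prefix "ugng" already present; 0 new (none)
  "uguu" → prefix "uguu" already present; 0 new (none)
  "uguuuugg" → prefix "uguuu" already present; 3 new (u, g, g)
  "unngunn" → prefix "u" already present; 6 new (n, n, g, u, n, n)
  "uguuuu" → prefix "uguuuu" already present; 0 new (none)
  "ugguunnn" → prefix "ug" already present; 6 new (g, u, u, n, n, n)
Total nodes = 6 + 6 + 1 + 6 + 4 + 6 + 0 + 0 + 3 + 6 + 0 + 6 = 44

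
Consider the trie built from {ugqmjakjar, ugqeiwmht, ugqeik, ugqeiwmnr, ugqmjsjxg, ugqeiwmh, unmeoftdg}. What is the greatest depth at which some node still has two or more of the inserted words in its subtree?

Look for the deepest trie node that still has at least two words in its subtree.
"ugqeiwmh" and "ugqeiwmht" agree on "ugqeiwmh" (8 characters) before diverging; nothing deeper is shared.
Longest shared-prefix length: 8

8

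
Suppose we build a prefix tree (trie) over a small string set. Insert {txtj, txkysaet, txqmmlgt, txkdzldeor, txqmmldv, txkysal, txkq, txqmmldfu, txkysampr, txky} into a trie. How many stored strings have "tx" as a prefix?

10

Filter for entries beginning with "tx":
Matches: "txkdzldeor", "txkq", "txky", "txkysaet", "txkysal", "txkysampr", "txqmmldfu", "txqmmldv", "txqmmlgt", "txtj"
Count: 10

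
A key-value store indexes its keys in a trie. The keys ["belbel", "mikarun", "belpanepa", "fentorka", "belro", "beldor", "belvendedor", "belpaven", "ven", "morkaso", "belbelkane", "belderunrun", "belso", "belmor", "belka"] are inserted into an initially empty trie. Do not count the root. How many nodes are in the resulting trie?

70

For each word, the new-node count is its length minus the longest prefix already in the trie:
  "belbel" → 6 new (b, e, l, b, e, l)
  "mikarun" → 7 new (m, i, k, a, r, u, n)
  "belpanepa" → prefix "bel" already present; 6 new (p, a, n, e, p, a)
  "fentorka" → 8 new (f, e, n, t, o, r, k, a)
  "belro" → prefix "bel" already present; 2 new (r, o)
  "beldor" → prefix "bel" already present; 3 new (d, o, r)
  "belvendedor" → prefix "bel" already present; 8 new (v, e, n, d, e, d, o, r)
  "belpaven" → prefix "belpa" already present; 3 new (v, e, n)
  "ven" → 3 new (v, e, n)
  "morkaso" → prefix "m" already present; 6 new (o, r, k, a, s, o)
  "belbelkane" → prefix "belbel" already present; 4 new (k, a, n, e)
  "belderunrun" → prefix "beld" already present; 7 new (e, r, u, n, r, u, n)
  "belso" → prefix "bel" already present; 2 new (s, o)
  "belmor" → prefix "bel" already present; 3 new (m, o, r)
  "belka" → prefix "bel" already present; 2 new (k, a)
Total nodes = 6 + 7 + 6 + 8 + 2 + 3 + 8 + 3 + 3 + 6 + 4 + 7 + 2 + 3 + 2 = 70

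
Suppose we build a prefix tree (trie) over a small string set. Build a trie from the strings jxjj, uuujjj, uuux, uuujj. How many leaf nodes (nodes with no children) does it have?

3

Leaves are exactly the stored words that no other stored word extends.
Those words: "jxjj", "uuujjj", "uuux"
Leaf count: 3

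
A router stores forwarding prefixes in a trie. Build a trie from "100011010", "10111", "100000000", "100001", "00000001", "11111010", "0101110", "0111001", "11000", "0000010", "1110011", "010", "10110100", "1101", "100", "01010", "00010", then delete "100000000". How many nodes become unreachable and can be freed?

4

After clearing the end-marker at "100000000", prune upward until reaching a node still needed by another word.
The suffix "0000" (4 nodes) is used only by "100000000"; the node for "10000" still has the child "1", so pruning stops there.
Nodes removed: 4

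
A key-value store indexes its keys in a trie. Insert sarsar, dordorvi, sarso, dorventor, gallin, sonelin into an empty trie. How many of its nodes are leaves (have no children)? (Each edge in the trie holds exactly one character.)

A leaf is a node with no children — equivalently, the end of a word that is not a proper prefix of any other stored word.
Those words: "dordorvi", "dorventor", "gallin", "sarsar", "sarso", "sonelin"
Leaf count: 6

6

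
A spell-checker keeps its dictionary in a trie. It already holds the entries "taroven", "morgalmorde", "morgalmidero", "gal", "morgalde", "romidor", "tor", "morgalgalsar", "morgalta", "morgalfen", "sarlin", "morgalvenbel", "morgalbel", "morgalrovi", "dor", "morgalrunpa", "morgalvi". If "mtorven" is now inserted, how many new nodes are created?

Walking "mtorven" from the root, the first 1 characters ("m") follow existing edges; "t" is the first miss.
Each of the 6 remaining characters creates one node.

6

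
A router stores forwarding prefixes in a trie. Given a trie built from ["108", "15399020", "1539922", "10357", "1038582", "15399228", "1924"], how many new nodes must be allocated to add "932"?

No existing word starts with "9", so every character of "932" needs a new node.
3 − 0 = 3 new nodes.

3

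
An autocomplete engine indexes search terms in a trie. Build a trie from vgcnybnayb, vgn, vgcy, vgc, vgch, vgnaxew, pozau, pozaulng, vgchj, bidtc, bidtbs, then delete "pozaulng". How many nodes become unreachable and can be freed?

3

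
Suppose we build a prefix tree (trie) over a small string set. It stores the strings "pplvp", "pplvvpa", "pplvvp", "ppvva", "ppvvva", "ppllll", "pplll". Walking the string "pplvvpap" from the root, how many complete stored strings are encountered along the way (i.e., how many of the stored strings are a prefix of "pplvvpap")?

2

Check each prefix of "pplvvpap" against the stored set — each match is an end-marker on the path.
Prefixes of the query that are stored words: "pplvvp", "pplvvpa"
Count: 2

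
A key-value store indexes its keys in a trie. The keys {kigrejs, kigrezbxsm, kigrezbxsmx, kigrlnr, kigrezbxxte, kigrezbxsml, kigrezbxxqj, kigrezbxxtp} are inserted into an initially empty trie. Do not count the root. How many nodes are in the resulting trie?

Count nodes per top-level branch (shared prefixes stored once):
  'k'-branch (kigrejs, kigrezbxsm, kigrezbxsml, kigrezbxsmx, kigrezbxxqj, kigrezbxxte, kigrezbxxtp, kigrlnr): 23 nodes
Sum: 23

23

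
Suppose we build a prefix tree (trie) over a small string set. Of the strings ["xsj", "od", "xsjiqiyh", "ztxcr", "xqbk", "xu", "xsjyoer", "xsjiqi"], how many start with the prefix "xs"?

Traverse to the node for "xs", then collect every word in that subtree.
Words under "xs": xsj, xsjiqi, xsjiqiyh, xsjyoer
Count: 4

4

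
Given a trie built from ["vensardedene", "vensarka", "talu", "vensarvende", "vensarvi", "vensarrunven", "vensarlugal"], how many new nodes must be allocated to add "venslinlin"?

6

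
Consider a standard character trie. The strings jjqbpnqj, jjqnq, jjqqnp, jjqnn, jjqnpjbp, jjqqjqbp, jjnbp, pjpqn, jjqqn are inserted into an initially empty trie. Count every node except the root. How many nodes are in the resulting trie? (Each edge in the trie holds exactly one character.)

Trie structure (* marks end of a word):
(root)
├─ j
│  └─ j
│     ├─ n
│     │  └─ b
│     │     └─ p *
│     └─ q
│        ├─ b
│        │  └─ p
│        │     └─ n
│        │        └─ q
│        │           └─ j *
│        ├─ n
│        │  ├─ n *
│        │  ├─ p
│        │  │  └─ j
│        │  │     └─ b
│        │  │        └─ p *
│        │  └─ q *
│        └─ q
│           ├─ j
│           │  └─ q
│           │     └─ b
│           │        └─ p *
│           └─ n *
│              └─ p *
└─ p
   └─ j
      └─ p
         └─ q
            └─ n *
Counting every labelled node above: 30.

30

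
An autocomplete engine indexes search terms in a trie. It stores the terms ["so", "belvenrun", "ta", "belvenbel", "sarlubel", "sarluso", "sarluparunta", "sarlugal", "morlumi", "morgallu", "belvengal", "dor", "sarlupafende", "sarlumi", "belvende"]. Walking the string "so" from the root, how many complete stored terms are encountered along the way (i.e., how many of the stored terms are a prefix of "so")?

1

Walk "so" from the root; an end-of-word marker is hit whenever a stored word is a prefix of "so".
Prefixes of the query that are stored words: "so"
Count: 1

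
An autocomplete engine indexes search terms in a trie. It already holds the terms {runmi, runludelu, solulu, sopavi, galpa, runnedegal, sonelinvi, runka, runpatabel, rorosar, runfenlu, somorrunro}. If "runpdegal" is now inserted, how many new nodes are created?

"runp" is already a path in the trie; the remaining "degal" must be added.
So 9 − 4 = 5 new nodes.

5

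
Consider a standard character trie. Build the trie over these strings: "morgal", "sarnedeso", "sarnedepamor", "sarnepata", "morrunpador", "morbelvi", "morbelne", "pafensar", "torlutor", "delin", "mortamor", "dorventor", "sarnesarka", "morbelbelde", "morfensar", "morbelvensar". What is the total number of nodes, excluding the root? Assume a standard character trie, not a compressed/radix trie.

For each word, the new-node count is its length minus the longest prefix already in the trie:
  "morgal" → 6 new (m, o, r, g, a, l)
  "sarnedeso" → 9 new (s, a, r, n, e, d, e, s, o)
  "sarnedepamor" → prefix "sarnede" already present; 5 new (p, a, m, o, r)
  "sarnepata" → prefix "sarne" already present; 4 new (p, a, t, a)
  "morrunpador" → prefix "mor" already present; 8 new (r, u, n, p, a, d, o, r)
  "morbelvi" → prefix "mor" already present; 5 new (b, e, l, v, i)
  "morbelne" → prefix "morbel" already present; 2 new (n, e)
  "pafensar" → 8 new (p, a, f, e, n, s, a, r)
  "torlutor" → 8 new (t, o, r, l, u, t, o, r)
  "delin" → 5 new (d, e, l, i, n)
  "mortamor" → prefix "mor" already present; 5 new (t, a, m, o, r)
  "dorventor" → prefix "d" already present; 8 new (o, r, v, e, n, t, o, r)
  "sarnesarka" → prefix "sarne" already present; 5 new (s, a, r, k, a)
  "morbelbelde" → prefix "morbel" already present; 5 new (b, e, l, d, e)
  "morfensar" → prefix "mor" already present; 6 new (f, e, n, s, a, r)
  "morbelvensar" → prefix "morbelv" already present; 5 new (e, n, s, a, r)
Total nodes = 6 + 9 + 5 + 4 + 8 + 5 + 2 + 8 + 8 + 5 + 5 + 8 + 5 + 5 + 6 + 5 = 94

94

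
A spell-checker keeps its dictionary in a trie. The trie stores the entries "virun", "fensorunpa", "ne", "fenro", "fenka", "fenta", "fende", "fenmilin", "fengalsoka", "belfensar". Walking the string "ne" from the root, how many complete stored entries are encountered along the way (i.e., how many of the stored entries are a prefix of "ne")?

1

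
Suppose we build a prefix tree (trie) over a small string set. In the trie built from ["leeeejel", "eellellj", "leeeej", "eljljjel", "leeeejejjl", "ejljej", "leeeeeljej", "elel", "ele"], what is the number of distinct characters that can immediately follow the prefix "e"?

Follow the path "e" to its node, then look at its outgoing edges.
Distinct next characters after "e": e, j, l.
That node has 3 child edges.

3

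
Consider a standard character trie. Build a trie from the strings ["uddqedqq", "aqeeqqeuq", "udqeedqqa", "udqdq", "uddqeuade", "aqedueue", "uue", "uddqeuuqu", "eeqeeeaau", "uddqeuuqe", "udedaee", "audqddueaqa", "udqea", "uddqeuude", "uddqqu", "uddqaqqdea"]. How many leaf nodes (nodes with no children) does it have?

16

A leaf is a node with no children — equivalently, the end of a word that is not a proper prefix of any other stored word.
Those words: "aqedueue", "aqeeqqeuq", "audqddueaqa", "eeqeeeaau", "uddqaqqdea", "uddqedqq", "uddqeuade", "uddqeuude", "uddqeuuqe", "uddqeuuqu", "uddqqu", "udedaee", "udqdq", "udqea", "udqeedqqa", "uue"
Leaf count: 16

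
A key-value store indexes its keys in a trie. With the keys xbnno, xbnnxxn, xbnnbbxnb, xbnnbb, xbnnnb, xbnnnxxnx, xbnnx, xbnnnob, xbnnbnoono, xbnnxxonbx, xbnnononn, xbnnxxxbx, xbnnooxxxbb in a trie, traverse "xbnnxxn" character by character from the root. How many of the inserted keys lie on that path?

Traverse "xbnnxxn" character by character; count nodes along the way that are marked as word ends.
Prefixes of the query that are stored words: "xbnnx", "xbnnxxn"
Count: 2

2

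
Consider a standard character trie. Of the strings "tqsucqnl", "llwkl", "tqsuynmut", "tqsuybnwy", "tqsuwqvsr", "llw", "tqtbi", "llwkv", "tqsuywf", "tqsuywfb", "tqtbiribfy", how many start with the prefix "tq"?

8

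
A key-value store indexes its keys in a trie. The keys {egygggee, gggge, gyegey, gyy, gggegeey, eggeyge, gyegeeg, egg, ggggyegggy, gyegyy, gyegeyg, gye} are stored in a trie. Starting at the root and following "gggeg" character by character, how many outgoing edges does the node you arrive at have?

1

Walk "gggeg" from the root, arriving at one node.
Characters that immediately follow "gggeg" among the stored strings: {e}.
That node has 1 child edge.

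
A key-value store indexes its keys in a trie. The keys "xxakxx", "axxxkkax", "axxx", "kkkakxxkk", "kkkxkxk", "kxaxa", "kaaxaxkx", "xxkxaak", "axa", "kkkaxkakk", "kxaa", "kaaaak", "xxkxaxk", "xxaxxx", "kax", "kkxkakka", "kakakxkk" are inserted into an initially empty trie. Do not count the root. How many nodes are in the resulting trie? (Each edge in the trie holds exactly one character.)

71

Count nodes per top-level branch (shared prefixes stored once):
  'a'-branch (axa, axxx, axxxkkax): 9 nodes
  'k'-branch (kaaaak, kaaxaxkx, kakakxkk, kax, kkkakxxkk, kkkaxkakk, kkkxkxk, kkxkakka, kxaa, kxaxa): 46 nodes
  'x'-branch (xxakxx, xxaxxx, xxkxaak, xxkxaxk): 16 nodes
Sum: 71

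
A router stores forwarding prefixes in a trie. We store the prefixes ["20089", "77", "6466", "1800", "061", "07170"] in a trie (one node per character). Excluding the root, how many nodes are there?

22

Count nodes per top-level branch (shared prefixes stored once):
  '0'-branch (061, 07170): 7 nodes
  '1'-branch (1800): 4 nodes
  '2'-branch (20089): 5 nodes
  '6'-branch (6466): 4 nodes
  '7'-branch (77): 2 nodes
Sum: 22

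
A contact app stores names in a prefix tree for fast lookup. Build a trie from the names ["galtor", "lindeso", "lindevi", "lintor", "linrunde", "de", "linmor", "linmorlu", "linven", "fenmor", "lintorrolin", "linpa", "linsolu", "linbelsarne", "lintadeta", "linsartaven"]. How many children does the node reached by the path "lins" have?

Follow the path "lins" to its node, then look at its outgoing edges.
Characters that immediately follow "lins" among the stored strings: {a, o}.
That node has 2 child edges.

2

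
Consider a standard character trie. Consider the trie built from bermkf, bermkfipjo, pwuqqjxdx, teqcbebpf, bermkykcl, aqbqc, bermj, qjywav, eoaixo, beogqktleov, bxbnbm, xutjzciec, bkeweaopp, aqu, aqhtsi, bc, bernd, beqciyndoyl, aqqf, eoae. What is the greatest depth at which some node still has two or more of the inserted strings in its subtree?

6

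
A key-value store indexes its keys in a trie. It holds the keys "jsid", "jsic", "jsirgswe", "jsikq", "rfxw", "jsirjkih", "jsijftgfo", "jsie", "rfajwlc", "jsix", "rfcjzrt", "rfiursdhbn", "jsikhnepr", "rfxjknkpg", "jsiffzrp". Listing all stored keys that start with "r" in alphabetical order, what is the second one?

Filter for "r…" and sort: "rfajwlc", "rfcjzrt", "rfiursdhbn", "rfxjknkpg", "rfxw"
The 2nd is rfcjzrt.

rfcjzrt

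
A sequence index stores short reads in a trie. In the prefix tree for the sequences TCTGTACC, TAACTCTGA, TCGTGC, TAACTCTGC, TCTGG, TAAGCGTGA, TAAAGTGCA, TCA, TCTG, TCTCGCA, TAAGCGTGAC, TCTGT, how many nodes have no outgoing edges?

Leaves are exactly the stored words that no other stored word extends.
Those words: "TAAAGTGCA", "TAACTCTGA", "TAACTCTGC", "TAAGCGTGAC", "TCA", "TCGTGC", "TCTCGCA", "TCTGG", "TCTGTACC"
Leaf count: 9

9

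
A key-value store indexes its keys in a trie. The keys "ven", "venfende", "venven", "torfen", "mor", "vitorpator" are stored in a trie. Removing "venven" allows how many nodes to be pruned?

3

Walk "venven" from the leaf back toward the root, removing each node that no remaining word uses.
The suffix "ven" (3 nodes) is used only by "venven"; the node for "ven" still has the child "f", so pruning stops there.
Nodes removed: 3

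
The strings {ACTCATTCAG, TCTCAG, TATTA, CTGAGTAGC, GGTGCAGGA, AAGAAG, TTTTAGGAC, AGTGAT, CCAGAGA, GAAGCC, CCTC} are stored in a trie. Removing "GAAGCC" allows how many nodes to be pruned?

5

A node on "GAAGCC"'s path can go only if nothing else ends at it or branches off below it.
The suffix "AAGCC" (5 nodes) is used only by "GAAGCC"; the node for "G" still has the child "G", so pruning stops there.
Nodes removed: 5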